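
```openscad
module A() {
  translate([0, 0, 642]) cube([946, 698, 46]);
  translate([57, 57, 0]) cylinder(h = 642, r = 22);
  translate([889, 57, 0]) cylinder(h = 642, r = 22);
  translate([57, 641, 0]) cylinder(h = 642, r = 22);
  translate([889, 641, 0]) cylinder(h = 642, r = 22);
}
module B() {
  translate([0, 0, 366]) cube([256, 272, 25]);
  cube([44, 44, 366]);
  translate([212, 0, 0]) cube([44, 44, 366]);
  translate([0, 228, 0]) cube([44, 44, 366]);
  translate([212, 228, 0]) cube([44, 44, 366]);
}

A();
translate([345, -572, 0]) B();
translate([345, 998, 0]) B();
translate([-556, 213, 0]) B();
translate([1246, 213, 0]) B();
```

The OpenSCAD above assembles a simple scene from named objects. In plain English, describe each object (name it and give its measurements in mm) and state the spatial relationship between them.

A is a table: top 946 mm (x) × 698 mm (y), 46 mm thick, upper face at z = 688 mm, on four round legs of 44 mm diameter, each leg's bounding box inset 35 mm from the nearest pair of top edges, running from z = 0 to the bottom of the top.

B is a simple wooden stool: a rectangular seat 256 mm (x) by 272 mm (y), 25 mm thick, top face at z = 391 mm, on four square legs, each 44×44 mm in cross-section. The legs rest on z = 0, each flush with a corner of the seat.

Four stools sit around the table at the −y, +y, −x, +x sides.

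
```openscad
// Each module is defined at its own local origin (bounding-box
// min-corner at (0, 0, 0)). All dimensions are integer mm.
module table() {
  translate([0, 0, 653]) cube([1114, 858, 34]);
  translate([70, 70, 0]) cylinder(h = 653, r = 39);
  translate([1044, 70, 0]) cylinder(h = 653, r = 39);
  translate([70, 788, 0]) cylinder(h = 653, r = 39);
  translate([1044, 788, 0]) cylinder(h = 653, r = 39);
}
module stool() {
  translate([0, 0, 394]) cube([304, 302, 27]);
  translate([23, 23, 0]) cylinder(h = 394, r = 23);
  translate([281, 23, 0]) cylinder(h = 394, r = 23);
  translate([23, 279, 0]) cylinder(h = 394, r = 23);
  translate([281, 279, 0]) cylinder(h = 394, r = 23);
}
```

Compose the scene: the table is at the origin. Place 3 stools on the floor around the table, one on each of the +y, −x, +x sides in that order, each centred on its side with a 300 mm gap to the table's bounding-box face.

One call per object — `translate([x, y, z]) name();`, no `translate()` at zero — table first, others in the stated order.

table();
translate([405, 1158, 0]) stool();
translate([-604, 278, 0]) stool();
translate([1414, 278, 0]) stool();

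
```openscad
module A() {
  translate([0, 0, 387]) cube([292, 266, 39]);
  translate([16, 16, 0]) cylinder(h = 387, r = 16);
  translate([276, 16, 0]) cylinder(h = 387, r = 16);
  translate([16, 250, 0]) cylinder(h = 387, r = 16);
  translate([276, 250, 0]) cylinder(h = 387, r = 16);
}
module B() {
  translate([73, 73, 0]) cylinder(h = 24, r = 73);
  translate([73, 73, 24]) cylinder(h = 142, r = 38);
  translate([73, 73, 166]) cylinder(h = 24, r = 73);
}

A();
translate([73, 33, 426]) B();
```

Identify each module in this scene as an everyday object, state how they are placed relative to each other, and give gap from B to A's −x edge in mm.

The spool's min-x is at 73; the stool's min-x is 0; gap = 73 mm.

A is a stool. B is a spool. The spool is on top of the stool. The gap from the spool to the stool's −x edge is 73 mm.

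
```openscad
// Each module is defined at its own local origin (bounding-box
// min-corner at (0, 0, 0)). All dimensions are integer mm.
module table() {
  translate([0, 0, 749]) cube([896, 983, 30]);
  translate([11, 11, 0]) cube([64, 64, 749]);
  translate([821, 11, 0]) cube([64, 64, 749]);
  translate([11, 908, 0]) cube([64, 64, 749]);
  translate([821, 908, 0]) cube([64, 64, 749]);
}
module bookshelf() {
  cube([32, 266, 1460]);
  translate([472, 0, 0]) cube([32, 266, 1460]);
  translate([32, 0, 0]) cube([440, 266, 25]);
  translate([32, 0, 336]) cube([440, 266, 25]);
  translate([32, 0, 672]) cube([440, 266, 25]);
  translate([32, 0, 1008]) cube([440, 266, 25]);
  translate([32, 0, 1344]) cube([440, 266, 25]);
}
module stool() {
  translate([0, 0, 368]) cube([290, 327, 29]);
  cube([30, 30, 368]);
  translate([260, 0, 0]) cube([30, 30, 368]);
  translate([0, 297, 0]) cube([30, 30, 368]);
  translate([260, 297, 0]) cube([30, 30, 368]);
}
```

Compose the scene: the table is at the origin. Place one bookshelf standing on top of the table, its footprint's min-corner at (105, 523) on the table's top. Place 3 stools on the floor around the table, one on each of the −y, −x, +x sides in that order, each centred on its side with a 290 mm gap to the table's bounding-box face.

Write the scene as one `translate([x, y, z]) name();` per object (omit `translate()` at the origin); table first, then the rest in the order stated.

table();
translate([105, 523, 779]) bookshelf();
translate([303, -617, 0]) stool();
translate([-580, 328, 0]) stool();
translate([1186, 328, 0]) stool();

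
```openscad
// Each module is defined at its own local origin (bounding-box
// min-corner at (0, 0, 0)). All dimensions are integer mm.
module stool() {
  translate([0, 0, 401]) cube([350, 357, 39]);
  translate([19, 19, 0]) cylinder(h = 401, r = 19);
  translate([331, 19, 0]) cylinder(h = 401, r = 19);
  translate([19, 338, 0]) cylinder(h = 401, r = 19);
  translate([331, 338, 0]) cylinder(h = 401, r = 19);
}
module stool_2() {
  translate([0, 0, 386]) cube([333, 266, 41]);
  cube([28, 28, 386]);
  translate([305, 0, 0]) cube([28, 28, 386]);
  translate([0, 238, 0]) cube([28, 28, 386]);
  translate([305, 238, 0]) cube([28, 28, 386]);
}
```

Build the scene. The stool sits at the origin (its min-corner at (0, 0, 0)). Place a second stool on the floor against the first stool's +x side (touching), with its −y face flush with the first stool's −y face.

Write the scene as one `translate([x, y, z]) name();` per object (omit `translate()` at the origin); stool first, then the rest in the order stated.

stool();
translate([350, 0, 0]) stool_2();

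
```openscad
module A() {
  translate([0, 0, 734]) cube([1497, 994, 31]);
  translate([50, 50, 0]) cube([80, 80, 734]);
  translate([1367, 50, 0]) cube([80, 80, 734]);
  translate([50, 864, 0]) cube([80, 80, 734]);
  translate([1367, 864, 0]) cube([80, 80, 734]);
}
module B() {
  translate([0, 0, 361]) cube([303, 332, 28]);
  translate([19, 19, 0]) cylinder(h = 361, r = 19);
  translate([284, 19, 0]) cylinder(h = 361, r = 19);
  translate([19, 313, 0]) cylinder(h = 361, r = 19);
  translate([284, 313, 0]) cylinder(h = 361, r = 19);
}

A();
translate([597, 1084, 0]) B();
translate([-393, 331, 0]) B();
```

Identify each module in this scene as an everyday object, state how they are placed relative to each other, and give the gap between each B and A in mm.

A is a table. B is a stool. Two stools sit around the table at the +y, −x sides. The gap between each stool and the table is 90 mm.

Each stool's nearest face is 90 mm from the table's bounding box.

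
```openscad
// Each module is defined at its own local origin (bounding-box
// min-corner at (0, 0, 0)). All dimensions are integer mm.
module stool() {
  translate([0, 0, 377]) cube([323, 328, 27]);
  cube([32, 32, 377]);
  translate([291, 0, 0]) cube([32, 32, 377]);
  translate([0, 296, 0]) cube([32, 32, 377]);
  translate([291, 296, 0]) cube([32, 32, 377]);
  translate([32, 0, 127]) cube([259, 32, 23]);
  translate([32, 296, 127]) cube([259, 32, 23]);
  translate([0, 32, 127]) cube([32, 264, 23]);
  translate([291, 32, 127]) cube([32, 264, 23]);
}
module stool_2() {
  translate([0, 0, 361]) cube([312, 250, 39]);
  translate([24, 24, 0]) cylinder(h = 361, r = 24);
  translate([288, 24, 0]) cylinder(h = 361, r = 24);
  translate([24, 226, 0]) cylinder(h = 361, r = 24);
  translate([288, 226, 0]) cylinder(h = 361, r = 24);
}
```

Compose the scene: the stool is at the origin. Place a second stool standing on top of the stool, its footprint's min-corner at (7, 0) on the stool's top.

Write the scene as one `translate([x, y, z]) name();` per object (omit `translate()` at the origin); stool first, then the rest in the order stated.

stool();
translate([7, 0, 404]) stool_2();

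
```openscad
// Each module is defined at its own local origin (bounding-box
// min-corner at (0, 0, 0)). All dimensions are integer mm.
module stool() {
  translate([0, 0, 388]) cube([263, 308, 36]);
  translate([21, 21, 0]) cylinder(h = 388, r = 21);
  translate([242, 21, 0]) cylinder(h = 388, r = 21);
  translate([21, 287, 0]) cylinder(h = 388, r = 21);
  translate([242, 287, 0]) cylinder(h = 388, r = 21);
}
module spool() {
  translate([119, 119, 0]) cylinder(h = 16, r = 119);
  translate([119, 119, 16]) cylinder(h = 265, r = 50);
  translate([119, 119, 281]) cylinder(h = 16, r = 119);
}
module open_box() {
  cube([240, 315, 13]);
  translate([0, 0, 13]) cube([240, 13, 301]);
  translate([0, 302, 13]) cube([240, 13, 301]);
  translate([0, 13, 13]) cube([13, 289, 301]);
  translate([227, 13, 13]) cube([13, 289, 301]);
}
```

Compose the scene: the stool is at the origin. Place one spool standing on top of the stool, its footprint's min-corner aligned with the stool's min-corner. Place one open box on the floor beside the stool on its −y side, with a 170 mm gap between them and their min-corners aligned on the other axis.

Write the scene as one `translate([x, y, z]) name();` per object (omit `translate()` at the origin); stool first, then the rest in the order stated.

stool();
translate([0, 0, 424]) spool();
translate([0, -485, 0]) open_box();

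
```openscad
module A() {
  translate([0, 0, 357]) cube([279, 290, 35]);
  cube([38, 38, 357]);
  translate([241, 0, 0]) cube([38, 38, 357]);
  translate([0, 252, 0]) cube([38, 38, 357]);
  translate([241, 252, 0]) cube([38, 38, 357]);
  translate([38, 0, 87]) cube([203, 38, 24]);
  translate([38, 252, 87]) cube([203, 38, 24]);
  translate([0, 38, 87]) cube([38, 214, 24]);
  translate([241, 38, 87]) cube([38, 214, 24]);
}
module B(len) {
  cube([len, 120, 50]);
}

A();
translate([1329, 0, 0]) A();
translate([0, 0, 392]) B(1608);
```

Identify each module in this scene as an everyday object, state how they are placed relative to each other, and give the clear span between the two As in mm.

Second stool starts at x = 1329; first ends at x = 279; clear span = 1329 − 279 = 1050 mm.

A is a stool. B is a beam. A beam spans the tops of two stools. The clear span between the two stools is 1050 mm.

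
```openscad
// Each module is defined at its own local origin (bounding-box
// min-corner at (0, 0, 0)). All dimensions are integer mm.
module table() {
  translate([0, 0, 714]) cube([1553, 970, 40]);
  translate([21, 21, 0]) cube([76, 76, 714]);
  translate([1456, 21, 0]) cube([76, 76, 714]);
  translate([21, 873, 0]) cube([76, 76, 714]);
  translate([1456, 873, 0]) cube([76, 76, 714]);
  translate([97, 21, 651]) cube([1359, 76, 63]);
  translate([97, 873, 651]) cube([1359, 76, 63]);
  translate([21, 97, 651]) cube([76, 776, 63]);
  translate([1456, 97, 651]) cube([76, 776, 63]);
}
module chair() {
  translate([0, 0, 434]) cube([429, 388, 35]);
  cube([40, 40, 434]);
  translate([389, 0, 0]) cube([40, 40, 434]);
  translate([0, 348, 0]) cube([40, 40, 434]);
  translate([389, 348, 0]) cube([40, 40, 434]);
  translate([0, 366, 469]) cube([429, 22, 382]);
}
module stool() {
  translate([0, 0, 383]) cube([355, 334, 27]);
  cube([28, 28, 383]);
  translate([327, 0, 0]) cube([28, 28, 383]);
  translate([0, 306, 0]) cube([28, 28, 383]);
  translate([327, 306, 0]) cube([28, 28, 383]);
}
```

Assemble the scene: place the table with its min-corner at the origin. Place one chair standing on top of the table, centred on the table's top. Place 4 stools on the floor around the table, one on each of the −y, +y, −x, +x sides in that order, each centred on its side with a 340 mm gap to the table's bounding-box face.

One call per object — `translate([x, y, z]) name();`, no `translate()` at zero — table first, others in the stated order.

table();
translate([562, 291, 754]) chair();
translate([599, -674, 0]) stool();
translate([599, 1310, 0]) stool();
translate([-695, 318, 0]) stool();
translate([1893, 318, 0]) stool();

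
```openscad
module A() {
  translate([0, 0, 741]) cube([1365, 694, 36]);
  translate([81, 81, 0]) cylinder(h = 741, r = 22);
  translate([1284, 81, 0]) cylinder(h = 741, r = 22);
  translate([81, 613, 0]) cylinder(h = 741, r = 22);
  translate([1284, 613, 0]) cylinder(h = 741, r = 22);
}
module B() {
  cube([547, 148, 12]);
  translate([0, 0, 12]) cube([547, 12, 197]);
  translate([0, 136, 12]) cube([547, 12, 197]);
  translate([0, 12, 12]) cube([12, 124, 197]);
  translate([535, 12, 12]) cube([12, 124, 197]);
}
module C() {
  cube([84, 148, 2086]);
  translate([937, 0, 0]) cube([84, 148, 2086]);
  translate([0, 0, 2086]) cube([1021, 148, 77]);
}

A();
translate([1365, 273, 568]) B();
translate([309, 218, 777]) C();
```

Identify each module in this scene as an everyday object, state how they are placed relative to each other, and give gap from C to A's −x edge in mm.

A is a table. B is an open box. C is a door frame. The open box is beside the table with their tops flush at z = 777. The door frame is on top of the table. The gap from the door frame to the table's −x edge is 309 mm.

The door frame's min-x is at 309; the table's min-x is 0; gap = 309 mm.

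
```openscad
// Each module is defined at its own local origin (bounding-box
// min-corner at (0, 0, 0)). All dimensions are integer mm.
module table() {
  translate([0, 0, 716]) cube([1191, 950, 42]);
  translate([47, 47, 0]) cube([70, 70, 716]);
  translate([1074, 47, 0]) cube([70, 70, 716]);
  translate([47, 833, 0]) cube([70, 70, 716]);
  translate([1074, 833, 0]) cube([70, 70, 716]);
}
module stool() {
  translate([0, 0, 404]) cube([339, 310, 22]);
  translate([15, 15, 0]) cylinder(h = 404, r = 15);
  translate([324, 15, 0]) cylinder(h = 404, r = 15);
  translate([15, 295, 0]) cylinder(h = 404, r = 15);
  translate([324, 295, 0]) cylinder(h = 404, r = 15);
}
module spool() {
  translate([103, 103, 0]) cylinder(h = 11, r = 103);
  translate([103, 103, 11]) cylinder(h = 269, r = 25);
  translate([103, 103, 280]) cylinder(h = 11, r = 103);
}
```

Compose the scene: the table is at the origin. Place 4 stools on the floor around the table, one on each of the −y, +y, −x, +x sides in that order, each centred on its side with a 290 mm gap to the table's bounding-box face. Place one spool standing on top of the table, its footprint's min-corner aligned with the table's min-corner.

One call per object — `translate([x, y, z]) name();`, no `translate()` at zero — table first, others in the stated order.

table();
translate([426, -600, 0]) stool();
translate([426, 1240, 0]) stool();
translate([-629, 320, 0]) stool();
translate([1481, 320, 0]) stool();
translate([0, 0, 758]) spool();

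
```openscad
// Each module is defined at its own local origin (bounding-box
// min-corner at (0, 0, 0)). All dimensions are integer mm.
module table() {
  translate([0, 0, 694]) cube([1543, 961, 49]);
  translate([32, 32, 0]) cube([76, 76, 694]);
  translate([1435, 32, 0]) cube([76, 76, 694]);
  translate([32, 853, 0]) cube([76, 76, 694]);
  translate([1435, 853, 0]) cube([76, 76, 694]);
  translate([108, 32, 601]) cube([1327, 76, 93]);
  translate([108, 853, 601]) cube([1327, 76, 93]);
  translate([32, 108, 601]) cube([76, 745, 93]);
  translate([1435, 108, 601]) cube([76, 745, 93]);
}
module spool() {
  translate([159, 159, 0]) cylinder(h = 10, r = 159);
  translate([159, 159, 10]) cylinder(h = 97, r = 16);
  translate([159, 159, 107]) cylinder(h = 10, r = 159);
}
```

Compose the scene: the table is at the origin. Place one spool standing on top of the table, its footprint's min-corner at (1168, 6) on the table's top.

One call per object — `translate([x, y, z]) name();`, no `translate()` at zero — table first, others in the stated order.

table();
translate([1168, 6, 743]) spool();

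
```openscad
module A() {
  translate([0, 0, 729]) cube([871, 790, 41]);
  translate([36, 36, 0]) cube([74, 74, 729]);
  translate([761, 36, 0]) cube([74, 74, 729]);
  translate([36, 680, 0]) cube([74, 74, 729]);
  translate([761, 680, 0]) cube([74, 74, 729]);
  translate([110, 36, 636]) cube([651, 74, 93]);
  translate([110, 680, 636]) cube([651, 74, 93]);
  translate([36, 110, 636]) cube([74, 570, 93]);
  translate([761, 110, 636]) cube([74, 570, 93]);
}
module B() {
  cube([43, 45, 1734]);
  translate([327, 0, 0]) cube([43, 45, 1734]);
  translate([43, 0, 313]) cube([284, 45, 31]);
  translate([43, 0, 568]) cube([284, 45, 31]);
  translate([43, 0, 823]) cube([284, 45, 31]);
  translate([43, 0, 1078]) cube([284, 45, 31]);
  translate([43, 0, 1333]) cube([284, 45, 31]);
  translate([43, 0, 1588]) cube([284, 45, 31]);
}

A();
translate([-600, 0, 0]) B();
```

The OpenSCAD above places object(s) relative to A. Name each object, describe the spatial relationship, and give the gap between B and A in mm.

A is a table. B is a ladder. The ladder is on the floor beside the table on its −x side. The gap between the ladder and the table is 230 mm.

The ladder's nearest face is 230 mm from the table's −x face.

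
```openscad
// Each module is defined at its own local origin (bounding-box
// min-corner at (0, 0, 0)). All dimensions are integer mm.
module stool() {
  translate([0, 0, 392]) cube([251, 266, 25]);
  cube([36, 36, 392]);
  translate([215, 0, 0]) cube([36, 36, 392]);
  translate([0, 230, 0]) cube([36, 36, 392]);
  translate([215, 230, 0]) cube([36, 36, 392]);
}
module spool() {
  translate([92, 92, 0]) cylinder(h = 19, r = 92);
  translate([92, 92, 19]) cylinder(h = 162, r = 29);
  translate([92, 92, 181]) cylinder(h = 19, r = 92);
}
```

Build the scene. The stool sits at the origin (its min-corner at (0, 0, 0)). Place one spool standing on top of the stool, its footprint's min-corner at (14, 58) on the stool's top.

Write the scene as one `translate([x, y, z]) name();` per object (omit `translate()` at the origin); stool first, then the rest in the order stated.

stool();
translate([14, 58, 417]) spool();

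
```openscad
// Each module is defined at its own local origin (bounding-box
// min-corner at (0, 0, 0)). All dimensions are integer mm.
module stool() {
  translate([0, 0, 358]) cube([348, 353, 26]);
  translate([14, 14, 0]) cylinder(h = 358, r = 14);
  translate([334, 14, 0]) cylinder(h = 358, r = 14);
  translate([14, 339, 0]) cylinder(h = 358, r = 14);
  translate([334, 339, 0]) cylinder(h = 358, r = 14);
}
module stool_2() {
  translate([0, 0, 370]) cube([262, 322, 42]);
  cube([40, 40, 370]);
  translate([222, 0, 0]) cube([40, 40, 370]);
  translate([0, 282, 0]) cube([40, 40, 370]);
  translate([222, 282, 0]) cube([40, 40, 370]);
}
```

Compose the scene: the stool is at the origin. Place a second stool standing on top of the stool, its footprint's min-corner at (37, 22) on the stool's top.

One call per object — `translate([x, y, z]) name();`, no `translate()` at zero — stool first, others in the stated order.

stool();
translate([37, 22, 384]) stool_2();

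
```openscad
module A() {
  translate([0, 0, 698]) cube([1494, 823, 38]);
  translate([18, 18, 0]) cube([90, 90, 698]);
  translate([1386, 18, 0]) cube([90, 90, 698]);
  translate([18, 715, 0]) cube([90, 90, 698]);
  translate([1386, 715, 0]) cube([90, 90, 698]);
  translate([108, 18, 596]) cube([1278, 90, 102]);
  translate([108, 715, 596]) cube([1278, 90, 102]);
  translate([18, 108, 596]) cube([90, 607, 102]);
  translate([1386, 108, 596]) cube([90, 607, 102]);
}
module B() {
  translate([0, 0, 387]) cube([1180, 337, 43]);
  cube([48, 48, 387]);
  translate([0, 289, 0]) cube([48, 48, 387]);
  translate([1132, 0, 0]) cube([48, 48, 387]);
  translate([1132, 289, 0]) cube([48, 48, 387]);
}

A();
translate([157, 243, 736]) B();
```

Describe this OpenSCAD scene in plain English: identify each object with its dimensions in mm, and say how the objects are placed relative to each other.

A is a table with a 1494×823 mm rectangular top, 38 mm thick, top surface at z = 736 mm, supported by four 90×90 mm square legs, each inset 18 mm from the nearest pair of top edges, running from the floor. Four apron rails, 90 mm thick and 102 mm tall, run between adjacent legs with their top edges flush with the underside of the top and their outer faces flush with the legs' outer faces.

B is a bench: a 1180×337 mm seat slab, 43 mm thick, top at z = 430 mm, on four 48×48 mm square legs flush with the seat corners and standing on z = 0.

The bench is on top of the table, centred.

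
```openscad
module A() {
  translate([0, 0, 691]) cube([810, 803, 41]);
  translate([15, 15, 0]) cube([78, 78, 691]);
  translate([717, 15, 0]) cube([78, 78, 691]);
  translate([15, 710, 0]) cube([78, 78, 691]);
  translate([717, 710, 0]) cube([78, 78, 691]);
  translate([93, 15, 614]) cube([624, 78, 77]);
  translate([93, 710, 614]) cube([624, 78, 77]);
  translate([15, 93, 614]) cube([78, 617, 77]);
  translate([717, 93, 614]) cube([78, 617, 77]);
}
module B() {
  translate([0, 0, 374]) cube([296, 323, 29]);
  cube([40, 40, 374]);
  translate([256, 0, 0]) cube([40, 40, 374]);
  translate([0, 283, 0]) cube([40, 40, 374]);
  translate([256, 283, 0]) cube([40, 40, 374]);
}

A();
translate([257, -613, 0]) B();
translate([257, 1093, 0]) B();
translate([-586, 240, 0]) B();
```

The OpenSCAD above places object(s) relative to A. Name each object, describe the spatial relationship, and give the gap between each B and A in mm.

Each stool's nearest face is 290 mm from the table's bounding box.

A is a table. B is a stool. Three stools sit around the table at the −y, +y, −x sides. The gap between each stool and the table is 290 mm.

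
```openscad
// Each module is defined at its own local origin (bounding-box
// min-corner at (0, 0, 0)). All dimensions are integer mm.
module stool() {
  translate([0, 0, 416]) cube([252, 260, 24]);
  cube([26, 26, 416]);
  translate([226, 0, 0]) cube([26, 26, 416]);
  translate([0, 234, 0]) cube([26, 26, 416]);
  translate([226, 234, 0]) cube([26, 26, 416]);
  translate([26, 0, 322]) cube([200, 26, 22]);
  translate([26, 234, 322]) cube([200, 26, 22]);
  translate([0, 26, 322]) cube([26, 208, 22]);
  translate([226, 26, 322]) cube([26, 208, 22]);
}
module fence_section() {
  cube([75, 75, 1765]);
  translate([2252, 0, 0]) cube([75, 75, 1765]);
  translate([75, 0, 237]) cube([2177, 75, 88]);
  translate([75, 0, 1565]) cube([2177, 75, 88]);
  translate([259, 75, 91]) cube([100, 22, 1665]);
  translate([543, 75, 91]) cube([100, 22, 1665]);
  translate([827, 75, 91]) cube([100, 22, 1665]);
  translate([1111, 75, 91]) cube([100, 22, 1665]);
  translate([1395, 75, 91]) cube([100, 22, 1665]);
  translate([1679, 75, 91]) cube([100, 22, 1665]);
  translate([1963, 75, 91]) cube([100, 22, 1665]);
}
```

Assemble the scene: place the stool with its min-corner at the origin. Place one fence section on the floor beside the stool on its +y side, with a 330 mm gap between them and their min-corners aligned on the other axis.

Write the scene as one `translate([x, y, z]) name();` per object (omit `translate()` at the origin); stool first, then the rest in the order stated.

stool();
translate([0, 590, 0]) fence_section();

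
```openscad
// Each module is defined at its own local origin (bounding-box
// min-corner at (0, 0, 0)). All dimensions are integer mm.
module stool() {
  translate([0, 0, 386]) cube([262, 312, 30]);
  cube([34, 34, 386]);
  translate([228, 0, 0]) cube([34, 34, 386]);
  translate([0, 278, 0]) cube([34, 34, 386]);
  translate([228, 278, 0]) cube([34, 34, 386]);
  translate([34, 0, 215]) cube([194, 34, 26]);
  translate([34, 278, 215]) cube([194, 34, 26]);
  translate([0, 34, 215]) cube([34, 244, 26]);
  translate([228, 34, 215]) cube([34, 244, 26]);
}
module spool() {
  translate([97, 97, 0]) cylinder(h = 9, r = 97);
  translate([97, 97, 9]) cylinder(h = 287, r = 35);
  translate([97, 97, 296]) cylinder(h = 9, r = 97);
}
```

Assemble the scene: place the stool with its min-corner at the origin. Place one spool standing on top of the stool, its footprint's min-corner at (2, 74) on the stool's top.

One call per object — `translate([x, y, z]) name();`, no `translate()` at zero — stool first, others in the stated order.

stool();
translate([2, 74, 416]) spool();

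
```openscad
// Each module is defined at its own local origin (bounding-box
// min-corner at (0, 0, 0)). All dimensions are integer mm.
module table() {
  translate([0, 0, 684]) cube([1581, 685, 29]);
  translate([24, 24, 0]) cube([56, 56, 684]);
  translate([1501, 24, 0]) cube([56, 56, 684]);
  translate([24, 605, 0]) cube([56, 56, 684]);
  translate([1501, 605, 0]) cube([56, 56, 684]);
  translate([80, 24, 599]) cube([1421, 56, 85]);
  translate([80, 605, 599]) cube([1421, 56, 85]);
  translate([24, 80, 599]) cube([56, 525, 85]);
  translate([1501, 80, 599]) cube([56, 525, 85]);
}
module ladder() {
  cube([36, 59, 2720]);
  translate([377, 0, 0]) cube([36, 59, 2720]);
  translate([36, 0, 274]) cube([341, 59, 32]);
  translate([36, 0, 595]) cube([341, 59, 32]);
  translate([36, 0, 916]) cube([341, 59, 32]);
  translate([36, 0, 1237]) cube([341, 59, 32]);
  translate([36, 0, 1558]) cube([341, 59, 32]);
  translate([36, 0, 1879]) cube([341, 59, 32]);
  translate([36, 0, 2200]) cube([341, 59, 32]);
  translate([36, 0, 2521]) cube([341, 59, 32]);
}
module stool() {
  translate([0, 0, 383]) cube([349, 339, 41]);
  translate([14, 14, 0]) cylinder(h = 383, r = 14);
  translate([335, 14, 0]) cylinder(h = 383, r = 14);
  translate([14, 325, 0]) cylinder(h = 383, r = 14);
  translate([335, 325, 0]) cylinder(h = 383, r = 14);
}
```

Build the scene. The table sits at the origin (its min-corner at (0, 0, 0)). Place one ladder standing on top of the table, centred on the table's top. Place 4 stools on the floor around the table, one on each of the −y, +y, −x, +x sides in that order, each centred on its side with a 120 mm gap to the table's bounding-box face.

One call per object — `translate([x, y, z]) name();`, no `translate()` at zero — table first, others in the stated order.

table();
translate([584, 313, 713]) ladder();
translate([616, -459, 0]) stool();
translate([616, 805, 0]) stool();
translate([-469, 173, 0]) stool();
translate([1701, 173, 0]) stool();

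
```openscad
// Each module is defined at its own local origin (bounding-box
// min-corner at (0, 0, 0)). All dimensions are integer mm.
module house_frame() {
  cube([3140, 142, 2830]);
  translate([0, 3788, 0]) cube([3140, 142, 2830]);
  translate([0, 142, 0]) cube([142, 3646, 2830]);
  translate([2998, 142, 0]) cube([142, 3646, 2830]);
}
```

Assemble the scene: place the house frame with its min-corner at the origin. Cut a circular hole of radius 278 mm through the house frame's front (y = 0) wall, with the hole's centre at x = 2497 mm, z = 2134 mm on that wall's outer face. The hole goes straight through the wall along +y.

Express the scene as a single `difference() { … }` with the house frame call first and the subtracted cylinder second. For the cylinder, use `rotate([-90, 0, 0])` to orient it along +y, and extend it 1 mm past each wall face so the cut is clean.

difference() {
  house_frame();
  translate([2497, -1, 2134]) rotate([-90, 0, 0]) cylinder(h = 144, r = 278);
}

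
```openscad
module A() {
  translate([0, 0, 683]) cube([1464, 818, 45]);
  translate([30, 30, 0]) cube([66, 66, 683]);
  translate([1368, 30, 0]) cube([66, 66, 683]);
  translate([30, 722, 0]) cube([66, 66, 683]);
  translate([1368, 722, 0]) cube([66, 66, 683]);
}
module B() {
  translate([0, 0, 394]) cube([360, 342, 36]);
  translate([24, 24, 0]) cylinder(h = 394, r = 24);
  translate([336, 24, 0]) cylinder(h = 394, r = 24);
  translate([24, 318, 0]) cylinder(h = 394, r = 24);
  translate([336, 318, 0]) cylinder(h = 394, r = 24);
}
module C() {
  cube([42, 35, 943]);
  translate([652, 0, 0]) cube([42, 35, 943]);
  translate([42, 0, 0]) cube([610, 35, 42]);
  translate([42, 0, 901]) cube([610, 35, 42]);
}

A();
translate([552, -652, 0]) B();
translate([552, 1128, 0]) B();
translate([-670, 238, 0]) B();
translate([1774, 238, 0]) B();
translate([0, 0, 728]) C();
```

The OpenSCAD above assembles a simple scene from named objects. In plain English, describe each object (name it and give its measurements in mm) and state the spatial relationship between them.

A is a rectangular dining table. The top is 1464×818×45 mm with its upper surface at z = 728 mm. It stands on four 66×66 mm square legs, each inset 30 mm from the nearest pair of top edges, running from the floor to the underside of the top.

B is a simple wooden stool: a rectangular seat 360 mm (x) by 342 mm (y), 36 mm thick, top face at z = 430 mm, on four round legs, each 48 mm in diameter. The legs rest on z = 0, each leg's axis is inset half a diameter from the nearest pair of seat edges (so the leg's bounding box is flush with the corner).

C is a picture frame with a 610×859 mm rectangular opening (x by z) and a uniform 42 mm border on every side. Frame depth is 35 mm along y. It is built from two vertical stiles running the full outside height and two horizontal rails spanning the gap between the stiles.

Four stools sit around the table at the −y, +y, −x, +x sides. The picture frame is on top of the table.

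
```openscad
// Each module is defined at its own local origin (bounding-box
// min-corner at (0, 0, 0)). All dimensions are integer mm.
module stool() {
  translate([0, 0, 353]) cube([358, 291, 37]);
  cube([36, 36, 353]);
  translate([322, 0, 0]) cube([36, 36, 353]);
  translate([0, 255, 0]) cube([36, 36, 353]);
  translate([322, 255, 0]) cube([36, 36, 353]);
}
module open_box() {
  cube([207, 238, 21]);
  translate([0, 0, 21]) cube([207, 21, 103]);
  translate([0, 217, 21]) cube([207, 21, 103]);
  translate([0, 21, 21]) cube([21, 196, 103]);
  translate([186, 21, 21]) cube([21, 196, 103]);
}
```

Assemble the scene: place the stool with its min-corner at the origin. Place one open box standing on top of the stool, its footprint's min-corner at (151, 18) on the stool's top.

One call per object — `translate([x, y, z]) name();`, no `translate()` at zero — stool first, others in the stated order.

stool();
translate([151, 18, 390]) open_box();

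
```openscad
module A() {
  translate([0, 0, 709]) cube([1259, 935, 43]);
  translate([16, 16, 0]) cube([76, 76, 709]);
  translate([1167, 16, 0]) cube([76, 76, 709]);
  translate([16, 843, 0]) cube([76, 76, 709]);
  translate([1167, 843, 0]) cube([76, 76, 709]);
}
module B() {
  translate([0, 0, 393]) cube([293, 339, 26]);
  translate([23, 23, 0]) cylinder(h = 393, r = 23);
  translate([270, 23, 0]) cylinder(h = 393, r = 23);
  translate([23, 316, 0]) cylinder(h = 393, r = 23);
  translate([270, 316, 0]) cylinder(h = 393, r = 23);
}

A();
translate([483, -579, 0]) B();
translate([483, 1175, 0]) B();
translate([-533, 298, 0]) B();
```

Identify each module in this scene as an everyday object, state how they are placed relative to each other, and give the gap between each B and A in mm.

A is a table. B is a stool. Three stools sit around the table at the −y, +y, −x sides. The gap between each stool and the table is 240 mm.

Each stool's nearest face is 240 mm from the table's bounding box.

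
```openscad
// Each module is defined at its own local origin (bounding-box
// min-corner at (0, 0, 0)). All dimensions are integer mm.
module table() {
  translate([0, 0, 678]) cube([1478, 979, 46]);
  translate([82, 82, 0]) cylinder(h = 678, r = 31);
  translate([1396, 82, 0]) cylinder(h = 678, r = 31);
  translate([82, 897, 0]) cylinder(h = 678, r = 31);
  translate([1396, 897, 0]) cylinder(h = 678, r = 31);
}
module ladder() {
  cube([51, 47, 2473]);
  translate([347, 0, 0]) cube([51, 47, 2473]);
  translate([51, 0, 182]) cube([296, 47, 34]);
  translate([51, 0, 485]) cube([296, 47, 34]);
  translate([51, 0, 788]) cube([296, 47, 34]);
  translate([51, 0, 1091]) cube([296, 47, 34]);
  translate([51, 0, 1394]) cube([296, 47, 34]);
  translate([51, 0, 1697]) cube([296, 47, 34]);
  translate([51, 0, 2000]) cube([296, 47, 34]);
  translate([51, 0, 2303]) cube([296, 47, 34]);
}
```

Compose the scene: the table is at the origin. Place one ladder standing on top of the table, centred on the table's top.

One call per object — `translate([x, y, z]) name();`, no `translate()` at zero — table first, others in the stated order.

table();
translate([540, 466, 724]) ladder();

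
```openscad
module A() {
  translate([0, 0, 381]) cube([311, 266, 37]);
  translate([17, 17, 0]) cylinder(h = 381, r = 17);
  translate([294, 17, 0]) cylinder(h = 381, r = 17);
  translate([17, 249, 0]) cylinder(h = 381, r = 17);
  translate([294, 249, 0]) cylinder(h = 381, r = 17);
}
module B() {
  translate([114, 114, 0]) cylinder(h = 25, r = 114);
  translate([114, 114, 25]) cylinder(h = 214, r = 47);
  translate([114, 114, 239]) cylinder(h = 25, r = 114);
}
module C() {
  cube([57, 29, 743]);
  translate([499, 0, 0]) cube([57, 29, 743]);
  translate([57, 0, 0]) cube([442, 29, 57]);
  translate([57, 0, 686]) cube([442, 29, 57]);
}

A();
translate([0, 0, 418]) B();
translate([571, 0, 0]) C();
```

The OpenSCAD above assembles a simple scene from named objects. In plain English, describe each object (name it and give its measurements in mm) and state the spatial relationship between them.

A is a four-legged stool. The seat is a 311×266×37 mm slab whose top surface is at z = 418 mm; four round legs, each 34 mm in diameter, run from the floor (z = 0) to the underside of the seat, each leg's axis is inset half a diameter from the nearest pair of seat edges (so the leg's bounding box is flush with the corner).

B is a spool: two coaxial disc flanges of radius 114 mm and thickness 25 mm, joined by a core cylinder of radius 47 mm and height 214 mm. The lower flange rests on z = 0 and the three cylinders share a vertical axis.

C is a rectangular picture frame lying in the x–z plane (depth along y). The opening is 442 mm wide (x) by 629 mm tall (z), surrounded by a border 57 mm wide on all four sides. The frame is 29 mm deep and is made of two full-height vertical stiles with two horizontal rails fitted between them.

The spool is on top of the stool. The picture frame is on the floor beside the stool on its +x side.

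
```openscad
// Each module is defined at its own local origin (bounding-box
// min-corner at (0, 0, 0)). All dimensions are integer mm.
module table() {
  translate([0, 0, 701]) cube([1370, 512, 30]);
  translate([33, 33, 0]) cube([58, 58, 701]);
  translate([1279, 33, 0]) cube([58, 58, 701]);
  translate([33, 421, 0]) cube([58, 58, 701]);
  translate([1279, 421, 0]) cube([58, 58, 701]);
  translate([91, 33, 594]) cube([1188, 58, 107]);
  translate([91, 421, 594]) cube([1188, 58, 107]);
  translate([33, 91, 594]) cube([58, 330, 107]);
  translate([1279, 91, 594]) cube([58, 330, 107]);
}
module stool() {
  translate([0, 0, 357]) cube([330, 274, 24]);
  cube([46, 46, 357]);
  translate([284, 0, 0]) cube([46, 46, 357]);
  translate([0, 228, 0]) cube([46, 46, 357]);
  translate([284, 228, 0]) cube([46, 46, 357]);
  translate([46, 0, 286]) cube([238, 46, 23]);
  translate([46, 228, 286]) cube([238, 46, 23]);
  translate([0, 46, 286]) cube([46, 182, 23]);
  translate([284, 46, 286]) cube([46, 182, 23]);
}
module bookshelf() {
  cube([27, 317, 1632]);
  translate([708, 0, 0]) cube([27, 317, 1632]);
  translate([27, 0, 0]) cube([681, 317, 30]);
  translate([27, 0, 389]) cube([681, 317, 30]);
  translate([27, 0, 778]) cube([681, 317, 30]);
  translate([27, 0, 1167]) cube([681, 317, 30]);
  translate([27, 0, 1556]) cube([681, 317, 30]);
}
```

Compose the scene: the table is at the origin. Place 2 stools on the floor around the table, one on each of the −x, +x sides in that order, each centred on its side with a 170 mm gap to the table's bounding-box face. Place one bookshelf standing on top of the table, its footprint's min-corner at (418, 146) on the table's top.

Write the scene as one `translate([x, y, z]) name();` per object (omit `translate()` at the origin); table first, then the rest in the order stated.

table();
translate([-500, 119, 0]) stool();
translate([1540, 119, 0]) stool();
translate([418, 146, 731]) bookshelf();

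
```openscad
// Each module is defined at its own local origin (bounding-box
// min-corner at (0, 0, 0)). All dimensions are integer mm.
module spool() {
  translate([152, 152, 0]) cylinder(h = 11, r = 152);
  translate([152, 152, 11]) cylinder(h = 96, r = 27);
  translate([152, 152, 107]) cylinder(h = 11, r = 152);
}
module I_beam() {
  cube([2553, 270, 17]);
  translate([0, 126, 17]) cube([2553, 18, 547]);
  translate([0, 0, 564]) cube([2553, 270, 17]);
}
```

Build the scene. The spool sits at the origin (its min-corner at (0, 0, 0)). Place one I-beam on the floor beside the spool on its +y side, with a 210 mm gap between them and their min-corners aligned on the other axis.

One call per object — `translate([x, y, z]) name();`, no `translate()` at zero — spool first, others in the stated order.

spool();
translate([0, 514, 0]) I_beam();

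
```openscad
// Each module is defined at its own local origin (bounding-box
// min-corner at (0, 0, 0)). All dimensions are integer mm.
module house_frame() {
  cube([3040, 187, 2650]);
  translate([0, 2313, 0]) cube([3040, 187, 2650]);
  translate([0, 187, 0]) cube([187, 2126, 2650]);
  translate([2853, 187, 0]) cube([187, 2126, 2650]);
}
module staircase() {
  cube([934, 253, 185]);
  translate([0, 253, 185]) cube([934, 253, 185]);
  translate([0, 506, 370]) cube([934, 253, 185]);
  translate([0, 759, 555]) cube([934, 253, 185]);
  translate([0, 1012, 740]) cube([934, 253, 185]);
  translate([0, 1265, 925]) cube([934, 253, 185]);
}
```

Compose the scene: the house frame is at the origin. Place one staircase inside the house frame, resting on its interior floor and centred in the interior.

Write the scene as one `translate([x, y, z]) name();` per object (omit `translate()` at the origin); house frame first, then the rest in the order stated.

house_frame();
translate([1053, 491, 0]) staircase();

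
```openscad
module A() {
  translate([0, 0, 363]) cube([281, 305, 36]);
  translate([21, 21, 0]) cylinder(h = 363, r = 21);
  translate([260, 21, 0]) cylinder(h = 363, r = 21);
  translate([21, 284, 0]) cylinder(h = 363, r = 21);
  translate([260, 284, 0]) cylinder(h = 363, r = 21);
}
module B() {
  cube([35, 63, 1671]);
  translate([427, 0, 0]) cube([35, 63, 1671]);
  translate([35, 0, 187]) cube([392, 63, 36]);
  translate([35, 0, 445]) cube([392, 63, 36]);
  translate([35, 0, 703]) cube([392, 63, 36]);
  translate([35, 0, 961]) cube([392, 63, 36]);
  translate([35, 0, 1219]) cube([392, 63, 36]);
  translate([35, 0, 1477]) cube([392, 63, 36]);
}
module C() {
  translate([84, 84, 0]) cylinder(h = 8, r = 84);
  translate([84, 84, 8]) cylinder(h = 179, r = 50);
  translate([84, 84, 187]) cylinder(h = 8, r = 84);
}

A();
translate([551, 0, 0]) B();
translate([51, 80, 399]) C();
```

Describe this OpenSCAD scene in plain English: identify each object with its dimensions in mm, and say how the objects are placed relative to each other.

A is a four-legged stool. The seat is a 281×305×36 mm slab whose top surface is at z = 399 mm; four round legs, each 42 mm in diameter, run from the floor (z = 0) to the underside of the seat, each leg's axis is inset half a diameter from the nearest pair of seat edges (so the leg's bounding box is flush with the corner).

B is a straight ladder. Two 35×63 mm vertical rails, 1671 mm tall, stand 462 mm apart (outside-to-outside) with their front faces coplanar on the −y side. 6 rungs, each 63 mm deep and 36 mm tall, span between the inner faces of the rails, front faces flush with the rails. The lowest rung's underside is at z = 187 mm and rungs are spaced 258 mm apart (underside to underside).

C is a spool: two coaxial disc flanges of radius 84 mm and thickness 8 mm, joined by a core cylinder of radius 50 mm and height 179 mm. The lower flange rests on z = 0 and the three cylinders share a vertical axis.

The ladder is on the floor beside the stool on its +x side. The spool is on top of the stool.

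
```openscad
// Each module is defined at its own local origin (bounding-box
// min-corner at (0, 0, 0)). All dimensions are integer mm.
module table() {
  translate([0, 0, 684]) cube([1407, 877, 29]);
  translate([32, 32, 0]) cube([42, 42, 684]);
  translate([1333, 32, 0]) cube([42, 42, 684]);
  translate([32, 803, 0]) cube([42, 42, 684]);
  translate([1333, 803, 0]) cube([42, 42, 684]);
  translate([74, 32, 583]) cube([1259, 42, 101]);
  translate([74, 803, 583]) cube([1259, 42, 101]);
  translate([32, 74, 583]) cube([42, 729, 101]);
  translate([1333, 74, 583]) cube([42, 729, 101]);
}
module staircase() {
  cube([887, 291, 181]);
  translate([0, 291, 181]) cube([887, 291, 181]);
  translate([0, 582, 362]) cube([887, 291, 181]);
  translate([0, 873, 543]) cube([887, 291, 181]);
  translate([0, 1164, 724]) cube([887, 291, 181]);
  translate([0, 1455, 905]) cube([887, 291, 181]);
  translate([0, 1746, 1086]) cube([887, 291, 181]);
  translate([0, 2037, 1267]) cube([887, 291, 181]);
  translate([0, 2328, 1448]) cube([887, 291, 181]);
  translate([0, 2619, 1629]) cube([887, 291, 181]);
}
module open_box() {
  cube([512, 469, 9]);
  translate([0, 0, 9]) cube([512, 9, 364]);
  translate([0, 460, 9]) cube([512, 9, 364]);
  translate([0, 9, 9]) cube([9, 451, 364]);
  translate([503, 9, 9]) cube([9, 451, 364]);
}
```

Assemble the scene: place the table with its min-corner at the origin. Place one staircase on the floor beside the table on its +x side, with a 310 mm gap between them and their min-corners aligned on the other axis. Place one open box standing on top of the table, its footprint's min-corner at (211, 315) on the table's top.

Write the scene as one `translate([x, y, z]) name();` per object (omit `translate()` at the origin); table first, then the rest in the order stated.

table();
translate([1717, 0, 0]) staircase();
translate([211, 315, 713]) open_box();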